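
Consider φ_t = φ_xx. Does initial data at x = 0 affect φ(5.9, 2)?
Yes, for any finite x. The heat equation has infinite propagation speed, so all initial data affects all points at any t > 0.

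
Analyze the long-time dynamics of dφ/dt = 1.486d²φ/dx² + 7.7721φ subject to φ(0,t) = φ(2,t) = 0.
Long-time behavior: φ grows unboundedly. Reaction dominates diffusion (r=7.7721 > κπ²/L²≈3.67); solution grows exponentially.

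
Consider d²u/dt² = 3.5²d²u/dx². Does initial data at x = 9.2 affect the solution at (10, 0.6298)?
Yes. The domain of dependence is [7.7957, 12.2043], and 9.2 ∈ [7.7957, 12.2043].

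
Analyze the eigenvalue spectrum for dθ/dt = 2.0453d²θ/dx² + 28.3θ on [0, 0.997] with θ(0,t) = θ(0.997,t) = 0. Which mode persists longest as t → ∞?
Eigenvalues: λₙ = 2.0453n²π²/0.997² - 28.3.
First three modes:
  n=1: λ₁ = 2.0453π²/0.997² - 28.3 ≈ -7.992
  n=2: λ₂ = 8.1812π²/0.997² - 28.3 ≈ 52.932
  n=3: λ₃ = 18.4077π²/0.997² - 28.3 ≈ 154.472
Since 2.0453π²/0.997² ≈ 20.308 < 28.3, λ₁ < 0.
The n=1 mode grows fastest (−λₙ is largest for n=1) → dominates.
Asymptotic: θ ~ c₁ sin(πx/0.997) e^{7.992t} (exponential growth at rate −λ₁ ≈ 7.992).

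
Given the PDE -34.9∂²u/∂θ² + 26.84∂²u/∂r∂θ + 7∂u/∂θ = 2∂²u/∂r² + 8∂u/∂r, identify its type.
Rewriting in standard form: -2∂²u/∂r² + 26.84∂²u/∂r∂θ - 34.9∂²u/∂θ² - 8∂u/∂r + 7∂u/∂θ = 0. The second-order coefficients are A = -2, B = 26.84, C = -34.9. Since B² - 4AC = 441.1856 > 0, this is a hyperbolic PDE.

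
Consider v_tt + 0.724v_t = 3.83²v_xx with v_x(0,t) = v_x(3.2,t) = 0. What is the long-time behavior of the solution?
As t → ∞, v → constant (steady state). Damping (γ=0.724) dissipates the nonconstant modes; with Neumann BCs the spatial average obeys M''+γM'=0 and tends to a finite limit.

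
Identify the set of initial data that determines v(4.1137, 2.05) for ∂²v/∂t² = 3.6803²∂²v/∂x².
Domain of dependence: [-3.430915, 11.658315]. Signals travel at speed 3.6803, so data within |x - 4.1137| ≤ 3.6803·2.05 = 7.544615 can reach the point.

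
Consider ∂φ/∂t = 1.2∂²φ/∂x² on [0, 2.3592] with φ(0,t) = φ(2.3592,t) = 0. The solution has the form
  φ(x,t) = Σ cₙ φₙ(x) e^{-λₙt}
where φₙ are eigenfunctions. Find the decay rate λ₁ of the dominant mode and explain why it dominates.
Eigenvalues: λₙ = 1.2n²π²/2.3592².
First three modes:
  n=1: λ₁ = 1.2π²/2.3592² ≈ 2.128
  n=2: λ₂ = 4.8π²/2.3592² ≈ 8.512 (4× faster decay)
  n=3: λ₃ = 10.8π²/2.3592² ≈ 19.151 (9× faster decay)
As t → ∞, higher modes decay exponentially faster. The n=1 mode dominates: φ ~ c₁ sin(πx/2.3592) e^{-λ₁t}.
Decay rate: λ₁ = 1.2π²/2.3592² ≈ 2.128.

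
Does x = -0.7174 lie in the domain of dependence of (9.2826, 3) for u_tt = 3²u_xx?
No. The domain of dependence is [0.2826, 18.2826], and -0.7174 is outside this interval.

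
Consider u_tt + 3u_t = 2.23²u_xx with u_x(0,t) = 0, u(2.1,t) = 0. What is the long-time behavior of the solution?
As t → ∞, u → 0. Damping (γ=3) dissipates energy; oscillations decay exponentially.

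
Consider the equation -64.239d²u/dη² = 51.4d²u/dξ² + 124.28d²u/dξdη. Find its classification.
Rewriting in standard form: -51.4d²u/dξ² - 124.28d²u/dξdη - 64.239d²u/dη² = 0. Hyperbolic. (A = -51.4, B = -124.28, C = -64.239 gives B² - 4AC = 2237.98.)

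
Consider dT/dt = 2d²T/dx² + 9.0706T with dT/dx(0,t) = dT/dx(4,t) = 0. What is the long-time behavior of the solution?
As t → ∞, T grows unboundedly. With Neumann BCs the constant mode has diffusion eigenvalue 0, so any r > 0 makes it grow like e^(9.0706t); solution grows exponentially.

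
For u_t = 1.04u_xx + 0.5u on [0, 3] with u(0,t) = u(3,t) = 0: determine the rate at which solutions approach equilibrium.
Eigenvalues: λₙ = 1.04n²π²/3² - 0.5.
First three modes:
  n=1: λ₁ = 1.04π²/3² - 0.5 ≈ 0.64
  n=2: λ₂ = 4.16π²/3² - 0.5 ≈ 4.062
  n=3: λ₃ = 9.36π²/3² - 0.5 ≈ 9.764
Since 1.04π²/3² ≈ 1.14 > 0.5, all λₙ > 0.
The n=1 mode decays slowest → dominates as t → ∞.
Asymptotic: u ~ c₁ sin(πx/3) e^{-λ₁t} with decay rate λ₁ ≈ 0.64.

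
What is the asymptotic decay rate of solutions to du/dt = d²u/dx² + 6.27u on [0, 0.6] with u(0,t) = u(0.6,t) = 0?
Eigenvalues: λₙ = n²π²/0.6² - 6.27.
First three modes:
  n=1: λ₁ = π²/0.6² - 6.27 ≈ 21.146
  n=2: λ₂ = 4π²/0.6² - 6.27 ≈ 103.392
  n=3: λ₃ = 9π²/0.6² - 6.27 ≈ 240.47
Since π²/0.6² ≈ 27.416 > 6.27, all λₙ > 0.
The n=1 mode decays slowest → dominates as t → ∞.
Asymptotic: u ~ c₁ sin(πx/0.6) e^{-λ₁t} with decay rate λ₁ ≈ 21.146.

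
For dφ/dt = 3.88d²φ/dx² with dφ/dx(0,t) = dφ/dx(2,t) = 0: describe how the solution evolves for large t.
φ → constant (steady state). Heat is conserved (no flux at boundaries); solution approaches the spatial average.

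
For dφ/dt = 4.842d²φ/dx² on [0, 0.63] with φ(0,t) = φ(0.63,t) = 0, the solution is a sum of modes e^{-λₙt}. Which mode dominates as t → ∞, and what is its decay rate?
Eigenvalues: λₙ = 4.842n²π²/0.63².
First three modes:
  n=1: λ₁ = 4.842π²/0.63² ≈ 120.405
  n=2: λ₂ = 19.368π²/0.63² ≈ 481.619 (4× faster decay)
  n=3: λ₃ = 43.578π²/0.63² ≈ 1083.642 (9× faster decay)
As t → ∞, higher modes decay exponentially faster. The n=1 mode dominates: φ ~ c₁ sin(πx/0.63) e^{-λ₁t}.
Decay rate: λ₁ = 4.842π²/0.63² ≈ 120.405.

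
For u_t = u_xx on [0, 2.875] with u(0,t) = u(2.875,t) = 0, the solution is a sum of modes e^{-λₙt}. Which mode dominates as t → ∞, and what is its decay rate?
Eigenvalues: λₙ = n²π²/2.875².
First three modes:
  n=1: λ₁ = π²/2.875² ≈ 1.194
  n=2: λ₂ = 4π²/2.875² ≈ 4.776 (4× faster decay)
  n=3: λ₃ = 9π²/2.875² ≈ 10.746 (9× faster decay)
As t → ∞, higher modes decay exponentially faster. The n=1 mode dominates: u ~ c₁ sin(πx/2.875) e^{-λ₁t}.
Decay rate: λ₁ = π²/2.875² ≈ 1.194.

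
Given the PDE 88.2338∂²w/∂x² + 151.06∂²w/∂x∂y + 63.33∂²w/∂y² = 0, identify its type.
The second-order coefficients are A = 88.2338, B = 151.06, C = 63.33. Since B² - 4AC = 467.737384 > 0, this is a hyperbolic PDE.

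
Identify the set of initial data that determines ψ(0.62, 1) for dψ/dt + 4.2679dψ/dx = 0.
A single point: x = -3.6479. The characteristic through (0.62, 1) is x - 4.2679t = const, so x = 0.62 - 4.2679·1 = -3.6479.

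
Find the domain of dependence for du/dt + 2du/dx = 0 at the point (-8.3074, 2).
A single point: x = -12.3074. The characteristic through (-8.3074, 2) is x - 2t = const, so x = -8.3074 - 2·2 = -12.3074.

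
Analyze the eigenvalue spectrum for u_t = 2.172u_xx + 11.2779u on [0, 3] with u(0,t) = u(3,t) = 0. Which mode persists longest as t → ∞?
Eigenvalues: λₙ = 2.172n²π²/3² - 11.2779.
First three modes:
  n=1: λ₁ = 2.172π²/3² - 11.2779 ≈ -8.896
  n=2: λ₂ = 8.688π²/3² - 11.2779 ≈ -1.75
  n=3: λ₃ = 19.548π²/3² - 11.2779 ≈ 10.159
Since 2.172π²/3² ≈ 2.382 < 11.2779, λ₁ < 0.
The n=1 mode grows fastest (−λₙ is largest for n=1) → dominates.
Asymptotic: u ~ c₁ sin(πx/3) e^{8.896t} (exponential growth at rate −λ₁ ≈ 8.896).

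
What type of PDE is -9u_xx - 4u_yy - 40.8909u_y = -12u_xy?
Rewriting in standard form: -9u_xx + 12u_xy - 4u_yy - 40.8909u_y = 0. With A = -9, B = 12, C = -4, the discriminant is 0. This is a parabolic PDE.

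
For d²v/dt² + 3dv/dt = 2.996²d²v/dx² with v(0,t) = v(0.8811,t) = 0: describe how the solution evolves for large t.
v → 0. Damping (γ=3) dissipates energy; oscillations decay exponentially.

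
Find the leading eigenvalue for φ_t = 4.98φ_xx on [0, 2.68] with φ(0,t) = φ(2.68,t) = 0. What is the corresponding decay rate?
Eigenvalues: λₙ = 4.98n²π²/2.68².
First three modes:
  n=1: λ₁ = 4.98π²/2.68² ≈ 6.843
  n=2: λ₂ = 19.92π²/2.68² ≈ 27.373 (4× faster decay)
  n=3: λ₃ = 44.82π²/2.68² ≈ 61.589 (9× faster decay)
As t → ∞, higher modes decay exponentially faster. The n=1 mode dominates: φ ~ c₁ sin(πx/2.68) e^{-λ₁t}.
Decay rate: λ₁ = 4.98π²/2.68² ≈ 6.843.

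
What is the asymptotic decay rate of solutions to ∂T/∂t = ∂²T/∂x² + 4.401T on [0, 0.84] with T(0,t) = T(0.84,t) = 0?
Eigenvalues: λₙ = n²π²/0.84² - 4.401.
First three modes:
  n=1: λ₁ = π²/0.84² - 4.401 ≈ 9.587
  n=2: λ₂ = 4π²/0.84² - 4.401 ≈ 51.549
  n=3: λ₃ = 9π²/0.84² - 4.401 ≈ 121.487
Since π²/0.84² ≈ 13.988 > 4.401, all λₙ > 0.
The n=1 mode decays slowest → dominates as t → ∞.
Asymptotic: T ~ c₁ sin(πx/0.84) e^{-λ₁t} with decay rate λ₁ ≈ 9.587.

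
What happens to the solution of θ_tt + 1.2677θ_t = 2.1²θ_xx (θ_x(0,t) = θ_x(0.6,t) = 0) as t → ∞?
θ → constant (steady state). Damping (γ=1.2677) dissipates the nonconstant modes; with Neumann BCs the spatial average obeys M''+γM'=0 and tends to a finite limit.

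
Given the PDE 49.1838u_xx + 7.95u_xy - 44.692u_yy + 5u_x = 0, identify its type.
The second-order coefficients are A = 49.1838, B = 7.95, C = -44.692. Since B² - 4AC = 8855.6920584 > 0, this is a hyperbolic PDE.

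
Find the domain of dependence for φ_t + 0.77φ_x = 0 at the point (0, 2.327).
A single point: x = -1.79179. The characteristic through (0, 2.327) is x - 0.77t = const, so x = 0 - 0.77·2.327 = -1.79179.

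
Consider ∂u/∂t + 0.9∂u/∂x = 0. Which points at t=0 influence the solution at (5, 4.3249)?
A single point: x = 1.10759. The characteristic through (5, 4.3249) is x - 0.9t = const, so x = 5 - 0.9·4.3249 = 1.10759.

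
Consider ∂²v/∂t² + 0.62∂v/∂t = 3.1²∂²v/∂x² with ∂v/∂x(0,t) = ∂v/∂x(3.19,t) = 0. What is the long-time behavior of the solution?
As t → ∞, v → constant (steady state). Damping (γ=0.62) dissipates the nonconstant modes; with Neumann BCs the spatial average obeys M''+γM'=0 and tends to a finite limit.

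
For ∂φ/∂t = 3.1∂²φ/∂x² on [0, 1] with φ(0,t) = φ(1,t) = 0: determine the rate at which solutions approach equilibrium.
Eigenvalues: λₙ = 3.1n²π².
First three modes:
  n=1: λ₁ = 3.1π² ≈ 30.596
  n=2: λ₂ = 12.4π² ≈ 122.383 (4× faster decay)
  n=3: λ₃ = 27.9π² ≈ 275.362 (9× faster decay)
As t → ∞, higher modes decay exponentially faster. The n=1 mode dominates: φ ~ c₁ sin(πx) e^{-λ₁t}.
Decay rate: λ₁ = 3.1π² ≈ 30.596.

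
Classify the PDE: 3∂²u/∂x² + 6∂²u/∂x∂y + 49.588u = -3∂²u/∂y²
Rewriting in standard form: 3∂²u/∂x² + 6∂²u/∂x∂y + 3∂²u/∂y² + 49.588u = 0. A = 3, B = 6, C = 3. Discriminant B² - 4AC = 0. Since 0 = 0, parabolic.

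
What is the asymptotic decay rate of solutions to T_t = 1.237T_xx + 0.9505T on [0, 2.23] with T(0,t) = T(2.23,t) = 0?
Eigenvalues: λₙ = 1.237n²π²/2.23² - 0.9505.
First three modes:
  n=1: λ₁ = 1.237π²/2.23² - 0.9505 ≈ 1.505
  n=2: λ₂ = 4.948π²/2.23² - 0.9505 ≈ 8.87
  n=3: λ₃ = 11.133π²/2.23² - 0.9505 ≈ 21.145
Since 1.237π²/2.23² ≈ 2.455 > 0.9505, all λₙ > 0.
The n=1 mode decays slowest → dominates as t → ∞.
Asymptotic: T ~ c₁ sin(πx/2.23) e^{-λ₁t} with decay rate λ₁ ≈ 1.505.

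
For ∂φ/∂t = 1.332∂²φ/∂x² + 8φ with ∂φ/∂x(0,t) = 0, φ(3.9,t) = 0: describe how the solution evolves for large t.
φ grows unboundedly. Reaction dominates diffusion (r=8 > κπ²/(4L²)≈0.22); solution grows exponentially.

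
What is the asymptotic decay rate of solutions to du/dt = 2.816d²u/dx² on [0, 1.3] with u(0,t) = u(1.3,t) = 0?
Eigenvalues: λₙ = 2.816n²π²/1.3².
First three modes:
  n=1: λ₁ = 2.816π²/1.3² ≈ 16.445
  n=2: λ₂ = 11.264π²/1.3² ≈ 65.782 (4× faster decay)
  n=3: λ₃ = 25.344π²/1.3² ≈ 148.009 (9× faster decay)
As t → ∞, higher modes decay exponentially faster. The n=1 mode dominates: u ~ c₁ sin(πx/1.3) e^{-λ₁t}.
Decay rate: λ₁ = 2.816π²/1.3² ≈ 16.445.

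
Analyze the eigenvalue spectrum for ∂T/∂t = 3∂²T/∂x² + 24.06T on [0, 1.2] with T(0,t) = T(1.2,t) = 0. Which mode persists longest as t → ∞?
Eigenvalues: λₙ = 3n²π²/1.2² - 24.06.
First three modes:
  n=1: λ₁ = 3π²/1.2² - 24.06 ≈ -3.498
  n=2: λ₂ = 12π²/1.2² - 24.06 ≈ 58.187
  n=3: λ₃ = 27π²/1.2² - 24.06 ≈ 160.995
Since 3π²/1.2² ≈ 20.562 < 24.06, λ₁ < 0.
The n=1 mode grows fastest (−λₙ is largest for n=1) → dominates.
Asymptotic: T ~ c₁ sin(πx/1.2) e^{3.498t} (exponential growth at rate −λ₁ ≈ 3.498).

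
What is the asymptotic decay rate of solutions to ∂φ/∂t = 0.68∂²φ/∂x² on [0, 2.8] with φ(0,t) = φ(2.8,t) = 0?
Eigenvalues: λₙ = 0.68n²π²/2.8².
First three modes:
  n=1: λ₁ = 0.68π²/2.8² ≈ 0.856
  n=2: λ₂ = 2.72π²/2.8² ≈ 3.424 (4× faster decay)
  n=3: λ₃ = 6.12π²/2.8² ≈ 7.704 (9× faster decay)
As t → ∞, higher modes decay exponentially faster. The n=1 mode dominates: φ ~ c₁ sin(πx/2.8) e^{-λ₁t}.
Decay rate: λ₁ = 0.68π²/2.8² ≈ 0.856.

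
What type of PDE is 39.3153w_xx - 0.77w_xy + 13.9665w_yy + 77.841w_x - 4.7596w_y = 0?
With A = 39.3153, B = -0.77, C = 13.9665, the discriminant is -2195.7956498. This is an elliptic PDE.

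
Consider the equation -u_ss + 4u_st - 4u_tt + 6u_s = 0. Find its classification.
Parabolic. (A = -1, B = 4, C = -4 gives B² - 4AC = 0.)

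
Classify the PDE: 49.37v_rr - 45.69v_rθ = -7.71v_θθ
Rewriting in standard form: 49.37v_rr - 45.69v_rθ + 7.71v_θθ = 0. A = 49.37, B = -45.69, C = 7.71. Discriminant B² - 4AC = 565.0053. Since 565.0053 > 0, hyperbolic.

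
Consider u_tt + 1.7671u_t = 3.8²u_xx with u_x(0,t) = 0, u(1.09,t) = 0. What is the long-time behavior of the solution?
As t → ∞, u → 0. Damping (γ=1.7671) dissipates energy; oscillations decay exponentially.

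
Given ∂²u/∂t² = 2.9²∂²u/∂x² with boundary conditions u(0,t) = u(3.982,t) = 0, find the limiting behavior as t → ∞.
u oscillates (no decay). Energy is conserved; the solution oscillates indefinitely as standing waves.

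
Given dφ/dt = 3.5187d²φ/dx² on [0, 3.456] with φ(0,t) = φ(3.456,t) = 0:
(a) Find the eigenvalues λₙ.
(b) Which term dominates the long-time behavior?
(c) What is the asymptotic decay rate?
Eigenvalues: λₙ = 3.5187n²π²/3.456².
First three modes:
  n=1: λ₁ = 3.5187π²/3.456² ≈ 2.908
  n=2: λ₂ = 14.0748π²/3.456² ≈ 11.63 (4× faster decay)
  n=3: λ₃ = 31.6683π²/3.456² ≈ 26.168 (9× faster decay)
As t → ∞, higher modes decay exponentially faster. The n=1 mode dominates: φ ~ c₁ sin(πx/3.456) e^{-λ₁t}.
Decay rate: λ₁ = 3.5187π²/3.456² ≈ 2.908.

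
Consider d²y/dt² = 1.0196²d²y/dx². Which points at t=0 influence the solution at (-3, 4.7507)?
Domain of dependence: [-7.84381372, 1.84381372]. Signals travel at speed 1.0196, so data within |x - -3| ≤ 1.0196·4.7507 = 4.84381372 can reach the point.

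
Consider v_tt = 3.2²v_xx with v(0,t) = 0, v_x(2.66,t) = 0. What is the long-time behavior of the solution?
As t → ∞, v oscillates (no decay). Energy is conserved; the solution oscillates indefinitely as standing waves.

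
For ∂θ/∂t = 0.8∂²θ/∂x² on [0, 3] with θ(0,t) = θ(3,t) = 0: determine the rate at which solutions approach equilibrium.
Eigenvalues: λₙ = 0.8n²π²/3².
First three modes:
  n=1: λ₁ = 0.8π²/3² ≈ 0.877
  n=2: λ₂ = 3.2π²/3² ≈ 3.509 (4× faster decay)
  n=3: λ₃ = 7.2π²/3² ≈ 7.896 (9× faster decay)
As t → ∞, higher modes decay exponentially faster. The n=1 mode dominates: θ ~ c₁ sin(πx/3) e^{-λ₁t}.
Decay rate: λ₁ = 0.8π²/3² ≈ 0.877.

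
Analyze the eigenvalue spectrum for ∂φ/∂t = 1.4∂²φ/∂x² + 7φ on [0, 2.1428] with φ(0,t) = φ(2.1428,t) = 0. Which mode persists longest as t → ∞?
Eigenvalues: λₙ = 1.4n²π²/2.1428² - 7.
First three modes:
  n=1: λ₁ = 1.4π²/2.1428² - 7 ≈ -3.991
  n=2: λ₂ = 5.6π²/2.1428² - 7 ≈ 5.037
  n=3: λ₃ = 12.6π²/2.1428² - 7 ≈ 20.084
Since 1.4π²/2.1428² ≈ 3.009 < 7, λ₁ < 0.
The n=1 mode grows fastest (−λₙ is largest for n=1) → dominates.
Asymptotic: φ ~ c₁ sin(πx/2.1428) e^{3.991t} (exponential growth at rate −λ₁ ≈ 3.991).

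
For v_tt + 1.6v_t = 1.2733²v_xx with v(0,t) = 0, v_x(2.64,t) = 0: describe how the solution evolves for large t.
v → 0. Damping (γ=1.6) dissipates energy; oscillations decay exponentially.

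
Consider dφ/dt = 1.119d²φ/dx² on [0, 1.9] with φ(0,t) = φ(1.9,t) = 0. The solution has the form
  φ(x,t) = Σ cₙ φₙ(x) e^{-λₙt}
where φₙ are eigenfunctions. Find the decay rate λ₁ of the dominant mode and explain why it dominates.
Eigenvalues: λₙ = 1.119n²π²/1.9².
First three modes:
  n=1: λ₁ = 1.119π²/1.9² ≈ 3.059
  n=2: λ₂ = 4.476π²/1.9² ≈ 12.237 (4× faster decay)
  n=3: λ₃ = 10.071π²/1.9² ≈ 27.534 (9× faster decay)
As t → ∞, higher modes decay exponentially faster. The n=1 mode dominates: φ ~ c₁ sin(πx/1.9) e^{-λ₁t}.
Decay rate: λ₁ = 1.119π²/1.9² ≈ 3.059.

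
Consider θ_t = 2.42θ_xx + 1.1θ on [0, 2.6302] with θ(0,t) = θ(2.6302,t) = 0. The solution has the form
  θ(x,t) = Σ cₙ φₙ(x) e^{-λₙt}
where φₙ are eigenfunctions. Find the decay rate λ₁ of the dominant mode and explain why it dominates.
Eigenvalues: λₙ = 2.42n²π²/2.6302² - 1.1.
First three modes:
  n=1: λ₁ = 2.42π²/2.6302² - 1.1 ≈ 2.353
  n=2: λ₂ = 9.68π²/2.6302² - 1.1 ≈ 12.71
  n=3: λ₃ = 21.78π²/2.6302² - 1.1 ≈ 29.973
Since 2.42π²/2.6302² ≈ 3.453 > 1.1, all λₙ > 0.
The n=1 mode decays slowest → dominates as t → ∞.
Asymptotic: θ ~ c₁ sin(πx/2.6302) e^{-λ₁t} with decay rate λ₁ ≈ 2.353.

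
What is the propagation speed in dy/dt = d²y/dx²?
Infinite. The heat equation is parabolic, not hyperbolic, so disturbances propagate instantly.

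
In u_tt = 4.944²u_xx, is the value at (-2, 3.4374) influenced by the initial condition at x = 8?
Yes. The domain of dependence is [-18.9945056, 14.9945056], and 8 ∈ [-18.9945056, 14.9945056].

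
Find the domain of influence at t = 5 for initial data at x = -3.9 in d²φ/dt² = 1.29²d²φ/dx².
Domain of influence: [-10.35, 2.55]. Data at x = -3.9 spreads outward at speed 1.29.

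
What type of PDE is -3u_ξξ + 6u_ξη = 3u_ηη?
Rewriting in standard form: -3u_ξξ + 6u_ξη - 3u_ηη = 0. With A = -3, B = 6, C = -3, the discriminant is 0. This is a parabolic PDE.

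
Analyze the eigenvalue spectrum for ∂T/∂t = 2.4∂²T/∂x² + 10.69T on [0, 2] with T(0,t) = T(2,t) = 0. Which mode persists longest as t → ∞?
Eigenvalues: λₙ = 2.4n²π²/2² - 10.69.
First three modes:
  n=1: λ₁ = 2.4π²/2² - 10.69 ≈ -4.768
  n=2: λ₂ = 9.6π²/2² - 10.69 ≈ 12.997
  n=3: λ₃ = 21.6π²/2² - 10.69 ≈ 42.606
Since 2.4π²/2² ≈ 5.922 < 10.69, λ₁ < 0.
The n=1 mode grows fastest (−λₙ is largest for n=1) → dominates.
Asymptotic: T ~ c₁ sin(πx/2) e^{4.768t} (exponential growth at rate −λ₁ ≈ 4.768).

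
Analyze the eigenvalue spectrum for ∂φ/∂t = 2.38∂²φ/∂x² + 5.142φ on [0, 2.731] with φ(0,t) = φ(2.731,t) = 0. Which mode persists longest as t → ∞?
Eigenvalues: λₙ = 2.38n²π²/2.731² - 5.142.
First three modes:
  n=1: λ₁ = 2.38π²/2.731² - 5.142 ≈ -1.993
  n=2: λ₂ = 9.52π²/2.731² - 5.142 ≈ 7.456
  n=3: λ₃ = 21.42π²/2.731² - 5.142 ≈ 23.203
Since 2.38π²/2.731² ≈ 3.149 < 5.142, λ₁ < 0.
The n=1 mode grows fastest (−λₙ is largest for n=1) → dominates.
Asymptotic: φ ~ c₁ sin(πx/2.731) e^{1.993t} (exponential growth at rate −λ₁ ≈ 1.993).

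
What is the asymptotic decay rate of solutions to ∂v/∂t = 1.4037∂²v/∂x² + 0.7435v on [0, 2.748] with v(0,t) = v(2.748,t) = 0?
Eigenvalues: λₙ = 1.4037n²π²/2.748² - 0.7435.
First three modes:
  n=1: λ₁ = 1.4037π²/2.748² - 0.7435 ≈ 1.091
  n=2: λ₂ = 5.6148π²/2.748² - 0.7435 ≈ 6.595
  n=3: λ₃ = 12.6333π²/2.748² - 0.7435 ≈ 15.768
Since 1.4037π²/2.748² ≈ 1.835 > 0.7435, all λₙ > 0.
The n=1 mode decays slowest → dominates as t → ∞.
Asymptotic: v ~ c₁ sin(πx/2.748) e^{-λ₁t} with decay rate λ₁ ≈ 1.091.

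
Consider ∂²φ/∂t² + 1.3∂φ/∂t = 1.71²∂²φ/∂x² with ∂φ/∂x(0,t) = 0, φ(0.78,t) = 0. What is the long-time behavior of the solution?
As t → ∞, φ → 0. Damping (γ=1.3) dissipates energy; oscillations decay exponentially.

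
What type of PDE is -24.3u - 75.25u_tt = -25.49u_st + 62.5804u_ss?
Rewriting in standard form: -62.5804u_ss + 25.49u_st - 75.25u_tt - 24.3u = 0. With A = -62.5804, B = 25.49, C = -75.25, the discriminant is -18186.9603. This is an elliptic PDE.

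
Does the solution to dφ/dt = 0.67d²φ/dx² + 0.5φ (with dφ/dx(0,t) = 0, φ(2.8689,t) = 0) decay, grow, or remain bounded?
φ grows unboundedly. Reaction dominates diffusion (r=0.5 > κπ²/(4L²)≈0.2); solution grows exponentially.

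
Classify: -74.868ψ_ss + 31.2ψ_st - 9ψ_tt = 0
Elliptic (discriminant = -1721.808).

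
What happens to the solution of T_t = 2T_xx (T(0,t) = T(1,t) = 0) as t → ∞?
T → 0. Heat diffuses out through both boundaries.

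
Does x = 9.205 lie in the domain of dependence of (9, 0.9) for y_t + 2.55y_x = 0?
No. Only data at x = 6.705 affects (9, 0.9). Advection has one-way propagation along characteristics.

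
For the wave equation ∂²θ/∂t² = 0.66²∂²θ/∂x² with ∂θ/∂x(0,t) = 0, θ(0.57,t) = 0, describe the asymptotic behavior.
θ oscillates (no decay). Energy is conserved; the solution oscillates indefinitely as standing waves.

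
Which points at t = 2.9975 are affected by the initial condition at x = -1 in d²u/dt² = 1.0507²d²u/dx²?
Domain of influence: [-4.14947325, 2.14947325]. Data at x = -1 spreads outward at speed 1.0507.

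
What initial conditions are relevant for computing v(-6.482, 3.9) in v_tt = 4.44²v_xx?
Domain of dependence: [-23.798, 10.834]. Signals travel at speed 4.44, so data within |x - -6.482| ≤ 4.44·3.9 = 17.316 can reach the point.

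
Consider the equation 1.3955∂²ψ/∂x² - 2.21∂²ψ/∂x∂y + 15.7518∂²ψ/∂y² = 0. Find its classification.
Elliptic. (A = 1.3955, B = -2.21, C = 15.7518 gives B² - 4AC = -83.0424476.)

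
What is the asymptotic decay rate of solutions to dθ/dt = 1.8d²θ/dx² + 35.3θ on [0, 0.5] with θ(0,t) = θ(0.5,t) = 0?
Eigenvalues: λₙ = 1.8n²π²/0.5² - 35.3.
First three modes:
  n=1: λ₁ = 1.8π²/0.5² - 35.3 ≈ 35.761
  n=2: λ₂ = 7.2π²/0.5² - 35.3 ≈ 248.945
  n=3: λ₃ = 16.2π²/0.5² - 35.3 ≈ 604.25
Since 1.8π²/0.5² ≈ 71.061 > 35.3, all λₙ > 0.
The n=1 mode decays slowest → dominates as t → ∞.
Asymptotic: θ ~ c₁ sin(πx/0.5) e^{-λ₁t} with decay rate λ₁ ≈ 35.761.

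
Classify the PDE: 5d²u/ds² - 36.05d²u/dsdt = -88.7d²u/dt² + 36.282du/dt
Rewriting in standard form: 5d²u/ds² - 36.05d²u/dsdt + 88.7d²u/dt² - 36.282du/dt = 0. A = 5, B = -36.05, C = 88.7. Discriminant B² - 4AC = -474.3975. Since -474.3975 < 0, elliptic.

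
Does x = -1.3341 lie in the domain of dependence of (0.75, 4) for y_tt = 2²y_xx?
Yes. The domain of dependence is [-7.25, 8.75], and -1.3341 ∈ [-7.25, 8.75].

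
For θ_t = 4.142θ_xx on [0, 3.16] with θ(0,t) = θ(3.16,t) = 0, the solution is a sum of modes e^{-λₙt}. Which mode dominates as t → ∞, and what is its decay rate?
Eigenvalues: λₙ = 4.142n²π²/3.16².
First three modes:
  n=1: λ₁ = 4.142π²/3.16² ≈ 4.094
  n=2: λ₂ = 16.568π²/3.16² ≈ 16.376 (4× faster decay)
  n=3: λ₃ = 37.278π²/3.16² ≈ 36.845 (9× faster decay)
As t → ∞, higher modes decay exponentially faster. The n=1 mode dominates: θ ~ c₁ sin(πx/3.16) e^{-λ₁t}.
Decay rate: λ₁ = 4.142π²/3.16² ≈ 4.094.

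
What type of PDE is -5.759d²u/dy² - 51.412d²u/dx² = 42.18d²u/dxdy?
Rewriting in standard form: -51.412d²u/dx² - 42.18d²u/dxdy - 5.759d²u/dy² = 0. With A = -51.412, B = -42.18, C = -5.759, the discriminant is 594.825568. This is a hyperbolic PDE.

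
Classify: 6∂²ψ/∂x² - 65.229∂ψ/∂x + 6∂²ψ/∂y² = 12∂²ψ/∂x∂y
Rewriting in standard form: 6∂²ψ/∂x² - 12∂²ψ/∂x∂y + 6∂²ψ/∂y² - 65.229∂ψ/∂x = 0. Parabolic (discriminant = 0).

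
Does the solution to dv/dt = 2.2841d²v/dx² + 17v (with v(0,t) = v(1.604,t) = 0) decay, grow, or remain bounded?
v grows unboundedly. Reaction dominates diffusion (r=17 > κπ²/L²≈8.76); solution grows exponentially.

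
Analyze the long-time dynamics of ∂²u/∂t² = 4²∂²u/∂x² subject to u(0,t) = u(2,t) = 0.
Long-time behavior: u oscillates (no decay). Energy is conserved; the solution oscillates indefinitely as standing waves.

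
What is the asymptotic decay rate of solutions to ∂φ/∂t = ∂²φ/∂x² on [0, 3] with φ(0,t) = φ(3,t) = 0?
Eigenvalues: λₙ = n²π²/3².
First three modes:
  n=1: λ₁ = π²/3² ≈ 1.097
  n=2: λ₂ = 4π²/3² ≈ 4.386 (4× faster decay)
  n=3: λ₃ = 9π²/3² ≈ 9.87 (9× faster decay)
As t → ∞, higher modes decay exponentially faster. The n=1 mode dominates: φ ~ c₁ sin(πx/3) e^{-λ₁t}.
Decay rate: λ₁ = π²/3² ≈ 1.097.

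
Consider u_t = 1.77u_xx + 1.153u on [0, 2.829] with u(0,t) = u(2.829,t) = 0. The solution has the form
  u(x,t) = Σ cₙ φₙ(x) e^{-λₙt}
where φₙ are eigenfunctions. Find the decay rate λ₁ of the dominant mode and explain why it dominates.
Eigenvalues: λₙ = 1.77n²π²/2.829² - 1.153.
First three modes:
  n=1: λ₁ = 1.77π²/2.829² - 1.153 ≈ 1.03
  n=2: λ₂ = 7.08π²/2.829² - 1.153 ≈ 7.578
  n=3: λ₃ = 15.93π²/2.829² - 1.153 ≈ 18.492
Since 1.77π²/2.829² ≈ 2.183 > 1.153, all λₙ > 0.
The n=1 mode decays slowest → dominates as t → ∞.
Asymptotic: u ~ c₁ sin(πx/2.829) e^{-λ₁t} with decay rate λ₁ ≈ 1.03.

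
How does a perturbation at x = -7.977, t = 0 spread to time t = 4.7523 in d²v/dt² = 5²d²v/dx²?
Domain of influence: [-31.7385, 15.7845]. Data at x = -7.977 spreads outward at speed 5.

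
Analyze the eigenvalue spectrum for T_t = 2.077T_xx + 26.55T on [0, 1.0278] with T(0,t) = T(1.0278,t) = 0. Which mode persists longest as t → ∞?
Eigenvalues: λₙ = 2.077n²π²/1.0278² - 26.55.
First three modes:
  n=1: λ₁ = 2.077π²/1.0278² - 26.55 ≈ -7.145
  n=2: λ₂ = 8.308π²/1.0278² - 26.55 ≈ 51.071
  n=3: λ₃ = 18.693π²/1.0278² - 26.55 ≈ 148.097
Since 2.077π²/1.0278² ≈ 19.405 < 26.55, λ₁ < 0.
The n=1 mode grows fastest (−λₙ is largest for n=1) → dominates.
Asymptotic: T ~ c₁ sin(πx/1.0278) e^{7.145t} (exponential growth at rate −λ₁ ≈ 7.145).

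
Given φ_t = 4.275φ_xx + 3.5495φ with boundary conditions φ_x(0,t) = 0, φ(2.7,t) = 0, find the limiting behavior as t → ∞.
φ grows unboundedly. Reaction dominates diffusion (r=3.5495 > κπ²/(4L²)≈1.45); solution grows exponentially.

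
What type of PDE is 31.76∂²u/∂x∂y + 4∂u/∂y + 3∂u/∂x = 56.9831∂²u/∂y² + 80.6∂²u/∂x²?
Rewriting in standard form: -80.6∂²u/∂x² + 31.76∂²u/∂x∂y - 56.9831∂²u/∂y² + 3∂u/∂x + 4∂u/∂y = 0. With A = -80.6, B = 31.76, C = -56.9831, the discriminant is -17362.65384. This is an elliptic PDE.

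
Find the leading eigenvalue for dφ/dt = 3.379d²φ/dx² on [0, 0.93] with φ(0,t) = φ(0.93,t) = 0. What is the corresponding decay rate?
Eigenvalues: λₙ = 3.379n²π²/0.93².
First three modes:
  n=1: λ₁ = 3.379π²/0.93² ≈ 38.559
  n=2: λ₂ = 13.516π²/0.93² ≈ 154.235 (4× faster decay)
  n=3: λ₃ = 30.411π²/0.93² ≈ 347.028 (9× faster decay)
As t → ∞, higher modes decay exponentially faster. The n=1 mode dominates: φ ~ c₁ sin(πx/0.93) e^{-λ₁t}.
Decay rate: λ₁ = 3.379π²/0.93² ≈ 38.559.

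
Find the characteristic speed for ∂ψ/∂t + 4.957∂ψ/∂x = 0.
Speed = 4.957. Information travels along x - 4.957t = const (rightward).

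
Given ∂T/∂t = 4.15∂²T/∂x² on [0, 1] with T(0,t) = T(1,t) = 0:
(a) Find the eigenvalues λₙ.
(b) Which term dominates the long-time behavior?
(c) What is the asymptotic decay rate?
Eigenvalues: λₙ = 4.15n²π².
First three modes:
  n=1: λ₁ = 4.15π² ≈ 40.959
  n=2: λ₂ = 16.6π² ≈ 163.835 (4× faster decay)
  n=3: λ₃ = 37.35π² ≈ 368.63 (9× faster decay)
As t → ∞, higher modes decay exponentially faster. The n=1 mode dominates: T ~ c₁ sin(πx) e^{-λ₁t}.
Decay rate: λ₁ = 4.15π² ≈ 40.959.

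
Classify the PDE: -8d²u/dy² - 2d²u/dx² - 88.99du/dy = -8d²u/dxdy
Rewriting in standard form: -2d²u/dx² + 8d²u/dxdy - 8d²u/dy² - 88.99du/dy = 0. A = -2, B = 8, C = -8. Discriminant B² - 4AC = 0. Since 0 = 0, parabolic.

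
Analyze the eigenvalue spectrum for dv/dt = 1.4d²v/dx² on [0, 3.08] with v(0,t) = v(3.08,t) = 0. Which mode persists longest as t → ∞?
Eigenvalues: λₙ = 1.4n²π²/3.08².
First three modes:
  n=1: λ₁ = 1.4π²/3.08² ≈ 1.457
  n=2: λ₂ = 5.6π²/3.08² ≈ 5.826 (4× faster decay)
  n=3: λ₃ = 12.6π²/3.08² ≈ 13.109 (9× faster decay)
As t → ∞, higher modes decay exponentially faster. The n=1 mode dominates: v ~ c₁ sin(πx/3.08) e^{-λ₁t}.
Decay rate: λ₁ = 1.4π²/3.08² ≈ 1.457.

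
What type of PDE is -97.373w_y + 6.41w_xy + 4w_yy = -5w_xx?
Rewriting in standard form: 5w_xx + 6.41w_xy + 4w_yy - 97.373w_y = 0. With A = 5, B = 6.41, C = 4, the discriminant is -38.9119. This is an elliptic PDE.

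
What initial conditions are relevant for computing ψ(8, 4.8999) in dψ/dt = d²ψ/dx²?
The entire real line. The heat equation has infinite propagation speed: any initial disturbance instantly affects all points (though exponentially small far away).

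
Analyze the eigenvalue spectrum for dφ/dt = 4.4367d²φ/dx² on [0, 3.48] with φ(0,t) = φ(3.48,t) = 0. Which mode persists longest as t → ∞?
Eigenvalues: λₙ = 4.4367n²π²/3.48².
First three modes:
  n=1: λ₁ = 4.4367π²/3.48² ≈ 3.616
  n=2: λ₂ = 17.7468π²/3.48² ≈ 14.463 (4× faster decay)
  n=3: λ₃ = 39.9303π²/3.48² ≈ 32.542 (9× faster decay)
As t → ∞, higher modes decay exponentially faster. The n=1 mode dominates: φ ~ c₁ sin(πx/3.48) e^{-λ₁t}.
Decay rate: λ₁ = 4.4367π²/3.48² ≈ 3.616.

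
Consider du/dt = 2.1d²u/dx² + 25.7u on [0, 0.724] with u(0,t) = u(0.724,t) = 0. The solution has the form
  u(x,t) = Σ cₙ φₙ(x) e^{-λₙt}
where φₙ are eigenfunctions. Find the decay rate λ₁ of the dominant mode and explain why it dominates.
Eigenvalues: λₙ = 2.1n²π²/0.724² - 25.7.
First three modes:
  n=1: λ₁ = 2.1π²/0.724² - 25.7 ≈ 13.84
  n=2: λ₂ = 8.4π²/0.724² - 25.7 ≈ 132.462
  n=3: λ₃ = 18.9π²/0.724² - 25.7 ≈ 330.164
Since 2.1π²/0.724² ≈ 39.54 > 25.7, all λₙ > 0.
The n=1 mode decays slowest → dominates as t → ∞.
Asymptotic: u ~ c₁ sin(πx/0.724) e^{-λ₁t} with decay rate λ₁ ≈ 13.84.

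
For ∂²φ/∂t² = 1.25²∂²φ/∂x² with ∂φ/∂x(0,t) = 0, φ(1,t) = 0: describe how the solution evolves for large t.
φ oscillates (no decay). Energy is conserved; the solution oscillates indefinitely as standing waves.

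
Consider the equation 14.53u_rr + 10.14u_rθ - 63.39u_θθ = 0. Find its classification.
Hyperbolic. (A = 14.53, B = 10.14, C = -63.39 gives B² - 4AC = 3787.0464.)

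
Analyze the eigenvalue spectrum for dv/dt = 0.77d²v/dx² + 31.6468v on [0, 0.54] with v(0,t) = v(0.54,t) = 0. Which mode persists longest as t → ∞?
Eigenvalues: λₙ = 0.77n²π²/0.54² - 31.6468.
First three modes:
  n=1: λ₁ = 0.77π²/0.54² - 31.6468 ≈ -5.585
  n=2: λ₂ = 3.08π²/0.54² - 31.6468 ≈ 72.6
  n=3: λ₃ = 6.93π²/0.54² - 31.6468 ≈ 202.909
Since 0.77π²/0.54² ≈ 26.062 < 31.6468, λ₁ < 0.
The n=1 mode grows fastest (−λₙ is largest for n=1) → dominates.
Asymptotic: v ~ c₁ sin(πx/0.54) e^{5.585t} (exponential growth at rate −λ₁ ≈ 5.585).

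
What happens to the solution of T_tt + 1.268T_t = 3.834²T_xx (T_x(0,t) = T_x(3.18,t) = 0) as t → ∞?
T → constant (steady state). Damping (γ=1.268) dissipates the nonconstant modes; with Neumann BCs the spatial average obeys M''+γM'=0 and tends to a finite limit.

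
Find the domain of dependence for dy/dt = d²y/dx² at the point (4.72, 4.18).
The entire real line. The heat equation has infinite propagation speed: any initial disturbance instantly affects all points (though exponentially small far away).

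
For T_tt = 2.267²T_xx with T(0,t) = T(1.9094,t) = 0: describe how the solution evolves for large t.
T oscillates (no decay). Energy is conserved; the solution oscillates indefinitely as standing waves.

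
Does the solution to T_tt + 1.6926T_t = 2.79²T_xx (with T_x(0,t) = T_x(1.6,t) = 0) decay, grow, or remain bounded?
T → constant (steady state). Damping (γ=1.6926) dissipates the nonconstant modes; with Neumann BCs the spatial average obeys M''+γM'=0 and tends to a finite limit.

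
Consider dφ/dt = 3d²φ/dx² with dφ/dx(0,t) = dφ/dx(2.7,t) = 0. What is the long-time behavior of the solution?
As t → ∞, φ → constant (steady state). Heat is conserved (no flux at boundaries); solution approaches the spatial average.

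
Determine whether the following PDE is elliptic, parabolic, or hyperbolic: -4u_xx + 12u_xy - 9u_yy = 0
Coefficients: A = -4, B = 12, C = -9. B² - 4AC = 0, which is zero, so the equation is parabolic.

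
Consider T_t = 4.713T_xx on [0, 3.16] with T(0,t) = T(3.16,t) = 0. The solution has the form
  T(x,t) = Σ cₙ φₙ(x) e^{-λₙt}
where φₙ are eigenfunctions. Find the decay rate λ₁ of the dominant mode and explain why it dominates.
Eigenvalues: λₙ = 4.713n²π²/3.16².
First three modes:
  n=1: λ₁ = 4.713π²/3.16² ≈ 4.658
  n=2: λ₂ = 18.852π²/3.16² ≈ 18.633 (4× faster decay)
  n=3: λ₃ = 42.417π²/3.16² ≈ 41.924 (9× faster decay)
As t → ∞, higher modes decay exponentially faster. The n=1 mode dominates: T ~ c₁ sin(πx/3.16) e^{-λ₁t}.
Decay rate: λ₁ = 4.713π²/3.16² ≈ 4.658.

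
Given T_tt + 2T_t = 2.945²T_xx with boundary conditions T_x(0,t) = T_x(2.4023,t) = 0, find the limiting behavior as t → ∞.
T → constant (steady state). Damping (γ=2) dissipates the nonconstant modes; with Neumann BCs the spatial average obeys M''+γM'=0 and tends to a finite limit.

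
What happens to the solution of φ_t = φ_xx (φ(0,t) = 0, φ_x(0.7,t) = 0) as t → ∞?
φ → 0. Heat escapes through the Dirichlet boundary.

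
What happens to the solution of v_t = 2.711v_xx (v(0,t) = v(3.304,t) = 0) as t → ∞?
v → 0. Heat diffuses out through both boundaries.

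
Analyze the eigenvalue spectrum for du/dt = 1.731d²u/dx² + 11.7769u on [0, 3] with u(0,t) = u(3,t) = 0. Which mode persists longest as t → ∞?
Eigenvalues: λₙ = 1.731n²π²/3² - 11.7769.
First three modes:
  n=1: λ₁ = 1.731π²/3² - 11.7769 ≈ -9.879
  n=2: λ₂ = 6.924π²/3² - 11.7769 ≈ -4.184
  n=3: λ₃ = 15.579π²/3² - 11.7769 ≈ 5.307
Since 1.731π²/3² ≈ 1.898 < 11.7769, λ₁ < 0.
The n=1 mode grows fastest (−λₙ is largest for n=1) → dominates.
Asymptotic: u ~ c₁ sin(πx/3) e^{9.879t} (exponential growth at rate −λ₁ ≈ 9.879).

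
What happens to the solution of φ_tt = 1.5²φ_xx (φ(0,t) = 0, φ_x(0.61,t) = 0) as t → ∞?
φ oscillates (no decay). Energy is conserved; the solution oscillates indefinitely as standing waves.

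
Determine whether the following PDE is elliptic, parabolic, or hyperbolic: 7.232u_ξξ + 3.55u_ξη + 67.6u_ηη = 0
Coefficients: A = 7.232, B = 3.55, C = 67.6. B² - 4AC = -1942.9303, which is negative, so the equation is elliptic.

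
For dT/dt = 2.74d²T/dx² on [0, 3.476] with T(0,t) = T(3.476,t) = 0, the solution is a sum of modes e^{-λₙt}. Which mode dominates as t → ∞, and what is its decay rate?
Eigenvalues: λₙ = 2.74n²π²/3.476².
First three modes:
  n=1: λ₁ = 2.74π²/3.476² ≈ 2.238
  n=2: λ₂ = 10.96π²/3.476² ≈ 8.953 (4× faster decay)
  n=3: λ₃ = 24.66π²/3.476² ≈ 20.143 (9× faster decay)
As t → ∞, higher modes decay exponentially faster. The n=1 mode dominates: T ~ c₁ sin(πx/3.476) e^{-λ₁t}.
Decay rate: λ₁ = 2.74π²/3.476² ≈ 2.238.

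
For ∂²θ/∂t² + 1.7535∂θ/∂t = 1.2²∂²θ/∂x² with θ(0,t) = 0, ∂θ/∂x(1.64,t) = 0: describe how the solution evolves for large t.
θ → 0. Damping (γ=1.7535) dissipates energy; oscillations decay exponentially.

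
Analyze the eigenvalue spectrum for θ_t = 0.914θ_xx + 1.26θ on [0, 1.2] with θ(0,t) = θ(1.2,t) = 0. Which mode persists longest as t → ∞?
Eigenvalues: λₙ = 0.914n²π²/1.2² - 1.26.
First three modes:
  n=1: λ₁ = 0.914π²/1.2² - 1.26 ≈ 5.004
  n=2: λ₂ = 3.656π²/1.2² - 1.26 ≈ 23.798
  n=3: λ₃ = 8.226π²/1.2² - 1.26 ≈ 55.12
Since 0.914π²/1.2² ≈ 6.264 > 1.26, all λₙ > 0.
The n=1 mode decays slowest → dominates as t → ∞.
Asymptotic: θ ~ c₁ sin(πx/1.2) e^{-λ₁t} with decay rate λ₁ ≈ 5.004.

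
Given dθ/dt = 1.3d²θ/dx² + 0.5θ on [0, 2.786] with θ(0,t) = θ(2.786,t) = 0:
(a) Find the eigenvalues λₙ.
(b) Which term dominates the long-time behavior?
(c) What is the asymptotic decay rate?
Eigenvalues: λₙ = 1.3n²π²/2.786² - 0.5.
First three modes:
  n=1: λ₁ = 1.3π²/2.786² - 0.5 ≈ 1.153
  n=2: λ₂ = 5.2π²/2.786² - 0.5 ≈ 6.112
  n=3: λ₃ = 11.7π²/2.786² - 0.5 ≈ 14.377
Since 1.3π²/2.786² ≈ 1.653 > 0.5, all λₙ > 0.
The n=1 mode decays slowest → dominates as t → ∞.
Asymptotic: θ ~ c₁ sin(πx/2.786) e^{-λ₁t} with decay rate λ₁ ≈ 1.153.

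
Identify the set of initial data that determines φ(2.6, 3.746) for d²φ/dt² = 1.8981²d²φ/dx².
Domain of dependence: [-4.5102826, 9.7102826]. Signals travel at speed 1.8981, so data within |x - 2.6| ≤ 1.8981·3.746 = 7.1102826 can reach the point.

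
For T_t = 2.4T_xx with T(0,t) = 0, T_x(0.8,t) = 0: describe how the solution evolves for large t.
T → 0. Heat escapes through the Dirichlet boundary.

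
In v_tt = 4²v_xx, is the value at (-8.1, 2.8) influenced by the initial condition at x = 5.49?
No. The domain of dependence is [-19.3, 3.1], and 5.49 is outside this interval.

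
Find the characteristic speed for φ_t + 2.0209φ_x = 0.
Speed = 2.0209. Information travels along x - 2.0209t = const (rightward).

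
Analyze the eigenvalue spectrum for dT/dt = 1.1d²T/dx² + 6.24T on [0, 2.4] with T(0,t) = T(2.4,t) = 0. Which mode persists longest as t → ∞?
Eigenvalues: λₙ = 1.1n²π²/2.4² - 6.24.
First three modes:
  n=1: λ₁ = 1.1π²/2.4² - 6.24 ≈ -4.355
  n=2: λ₂ = 4.4π²/2.4² - 6.24 ≈ 1.299
  n=3: λ₃ = 9.9π²/2.4² - 6.24 ≈ 10.723
Since 1.1π²/2.4² ≈ 1.885 < 6.24, λ₁ < 0.
The n=1 mode grows fastest (−λₙ is largest for n=1) → dominates.
Asymptotic: T ~ c₁ sin(πx/2.4) e^{4.355t} (exponential growth at rate −λ₁ ≈ 4.355).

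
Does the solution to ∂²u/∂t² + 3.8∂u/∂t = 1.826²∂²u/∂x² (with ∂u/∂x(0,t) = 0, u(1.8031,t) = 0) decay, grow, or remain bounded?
u → 0. Damping (γ=3.8) dissipates energy; oscillations decay exponentially.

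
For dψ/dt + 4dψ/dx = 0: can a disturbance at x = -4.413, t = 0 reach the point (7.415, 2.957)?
Yes. The characteristic through (7.415, 2.957) passes through x = -4.413.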